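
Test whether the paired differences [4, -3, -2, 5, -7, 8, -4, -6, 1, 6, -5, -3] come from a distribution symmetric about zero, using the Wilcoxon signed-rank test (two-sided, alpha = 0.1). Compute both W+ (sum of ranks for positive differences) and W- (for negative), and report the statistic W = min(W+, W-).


Step 1: Drop any zero differences (none here) and take |d_i|.
|d| = [4, 3, 2, 5, 7, 8, 4, 6, 1, 6, 5, 3]
Step 2: Midrank |d_i| (ties get averaged ranks).
ranks: |4|->5.5, |3|->3.5, |2|->2, |5|->7.5, |7|->11, |8|->12, |4|->5.5, |6|->9.5, |1|->1, |6|->9.5, |5|->7.5, |3|->3.5
Step 3: Attach original signs; sum ranks with positive sign and with negative sign.
W+ = 5.5 + 7.5 + 12 + 1 + 9.5 = 35.5
W- = 3.5 + 2 + 11 + 5.5 + 9.5 + 7.5 + 3.5 = 42.5
(Check: W+ + W- = 78 should equal n(n+1)/2 = 78.)
Step 4: Test statistic W = min(W+, W-) = 35.5.
Step 5: Ties in |d|, so use the tie-corrected normal approximation.
        E[W] = n(n+1)/4 = 12*13/4 = 39.
        Tie groups: |d|=3 (t=2), |d|=4 (t=2), |d|=5 (t=2), |d|=6 (t=2); sum(t^3 - t) = 24.
        Var[W] = n(n+1)(2n+1)/24 - sum(t^3-t)/48 = 3900/24 - 24/48 = 162.
        z = (W - E[W]) / sqrt(Var[W]) = (35.5 - 39) / 12.7279 = -0.2750.
        Two-sided p = 2*Phi(z) = 0.783327.
Step 6: alpha = 0.1. fail to reject H0.

W+ = 35.5, W- = 42.5, W = min = 35.5, p = 0.783327, fail to reject H0.


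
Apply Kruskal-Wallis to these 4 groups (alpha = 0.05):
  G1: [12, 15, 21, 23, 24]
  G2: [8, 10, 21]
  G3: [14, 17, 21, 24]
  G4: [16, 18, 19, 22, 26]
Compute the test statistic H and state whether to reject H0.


Step 1: Combine all N = 17 observations and assign midranks.
sorted (value, group, rank): (8,G2,1), (10,G2,2), (12,G1,3), (14,G3,4), (15,G1,5), (16,G4,6), (17,G3,7), (18,G4,8), (19,G4,9), (21,G1,11), (21,G2,11), (21,G3,11), (22,G4,13), (23,G1,14), (24,G1,15.5), (24,G3,15.5), (26,G4,17)
Step 2: Sum ranks within each group.
R_1 = 48.5 (n_1 = 5)
R_2 = 14 (n_2 = 3)
R_3 = 37.5 (n_3 = 4)
R_4 = 53 (n_4 = 5)
Step 3: H = 12/(N(N+1)) * sum(R_i^2/n_i) - 3(N+1)
     = 12/(17*18) * (48.5^2/5 + 14^2/3 + 37.5^2/4 + 53^2/5) - 3*18
     = 0.039216 * 1449.15 - 54
     = 2.829248.
Step 4: Ties present; correction factor C = 1 - 30/(17^3 - 17) = 0.993873. Corrected H = 2.829248 / 0.993873 = 2.846691.
Step 5: Under H0, H ~ chi^2(3); p-value = 0.415871.
Step 6: alpha = 0.05. fail to reject H0.

H = 2.8467, df = 3, p = 0.415871, fail to reject H0.


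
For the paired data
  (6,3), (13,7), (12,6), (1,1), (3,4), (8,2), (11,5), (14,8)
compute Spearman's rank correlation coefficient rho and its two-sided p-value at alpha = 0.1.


Step 1: Rank x and y separately (midranks; no ties here).
rank(x): 6->3, 13->7, 12->6, 1->1, 3->2, 8->4, 11->5, 14->8
rank(y): 3->3, 7->7, 6->6, 1->1, 4->4, 2->2, 5->5, 8->8
Step 2: d_i = R_x(i) - R_y(i); compute d_i^2.
  (3-3)^2=0, (7-7)^2=0, (6-6)^2=0, (1-1)^2=0, (2-4)^2=4, (4-2)^2=4, (5-5)^2=0, (8-8)^2=0
sum(d^2) = 8.
Step 3: rho = 1 - 6*8 / (8*(8^2 - 1)) = 1 - 48/504 = 0.904762.
Step 4: Under H0, t = rho * sqrt((n-2)/(1-rho^2)) = 5.2034 ~ t(6).
Step 5: Two-sided p-value from the t-distribution with 6 df = 0.002008.
Step 6: alpha = 0.1. reject H0.

rho = 0.9048, p = 0.002008, reject H0 at alpha = 0.1.


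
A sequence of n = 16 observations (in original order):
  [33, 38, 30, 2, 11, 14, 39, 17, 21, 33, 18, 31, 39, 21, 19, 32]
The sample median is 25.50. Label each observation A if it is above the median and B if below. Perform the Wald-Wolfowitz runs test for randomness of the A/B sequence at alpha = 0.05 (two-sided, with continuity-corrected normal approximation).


Step 1: Compute median = 25.50; label A = above, B = below.
Labels in order: AAABBBABBABAABBA  (n_A = 8, n_B = 8)
Step 2: Count runs R = 9.
Step 3: Under H0 (random ordering), E[R] = 2*n_A*n_B/(n_A+n_B) + 1 = 2*8*8/16 + 1 = 9.0000.
        Var[R] = 2*n_A*n_B*(2*n_A*n_B - n_A - n_B) / ((n_A+n_B)^2 * (n_A+n_B-1)) = 14336/3840 = 3.7333.
        SD[R] = 1.9322.
Step 4: R = E[R], so z = 0 with no continuity correction.
Step 5: Two-sided p-value via normal approximation = 2*(1 - Phi(|z|)) = 1.000000.
Step 6: alpha = 0.05. fail to reject H0.

R = 9, z = 0.0000, p = 1.000000, fail to reject H0.


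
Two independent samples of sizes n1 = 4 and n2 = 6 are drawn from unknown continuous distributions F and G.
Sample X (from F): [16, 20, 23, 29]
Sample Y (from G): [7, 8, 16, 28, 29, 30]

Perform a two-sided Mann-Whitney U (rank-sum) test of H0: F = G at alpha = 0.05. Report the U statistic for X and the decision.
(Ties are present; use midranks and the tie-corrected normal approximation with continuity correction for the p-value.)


Step 1: Combine and sort all 10 observations; assign midranks.
sorted (value, group): (7,Y), (8,Y), (16,X), (16,Y), (20,X), (23,X), (28,Y), (29,X), (29,Y), (30,Y)
ranks: 7->1, 8->2, 16->3.5, 16->3.5, 20->5, 23->6, 28->7, 29->8.5, 29->8.5, 30->10
Step 2: Rank sum for X: R1 = 3.5 + 5 + 6 + 8.5 = 23.
Step 3: U_X = R1 - n1(n1+1)/2 = 23 - 4*5/2 = 23 - 10 = 13.
       U_Y = n1*n2 - U_X = 24 - 13 = 11.
Step 4: Ties are present, so use the tie-corrected normal approximation (with continuity correction) for the p-value.
Step 5: p-value = 0.914589; compare to alpha = 0.05. fail to reject H0.

U_X = 13, p = 0.914589, fail to reject H0 at alpha = 0.05.


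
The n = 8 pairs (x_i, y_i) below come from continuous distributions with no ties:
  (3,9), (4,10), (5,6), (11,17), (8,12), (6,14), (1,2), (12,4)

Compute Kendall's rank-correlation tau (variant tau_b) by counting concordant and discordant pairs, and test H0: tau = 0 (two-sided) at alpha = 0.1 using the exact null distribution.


Step 1: Enumerate the 28 unordered pairs (i,j) with i<j and classify each by sign(x_j-x_i) * sign(y_j-y_i).
  (1,2):dx=+1,dy=+1->C; (1,3):dx=+2,dy=-3->D; (1,4):dx=+8,dy=+8->C; (1,5):dx=+5,dy=+3->C
  (1,6):dx=+3,dy=+5->C; (1,7):dx=-2,dy=-7->C; (1,8):dx=+9,dy=-5->D; (2,3):dx=+1,dy=-4->D
  (2,4):dx=+7,dy=+7->C; (2,5):dx=+4,dy=+2->C; (2,6):dx=+2,dy=+4->C; (2,7):dx=-3,dy=-8->C
  (2,8):dx=+8,dy=-6->D; (3,4):dx=+6,dy=+11->C; (3,5):dx=+3,dy=+6->C; (3,6):dx=+1,dy=+8->C
  (3,7):dx=-4,dy=-4->C; (3,8):dx=+7,dy=-2->D; (4,5):dx=-3,dy=-5->C; (4,6):dx=-5,dy=-3->C
  (4,7):dx=-10,dy=-15->C; (4,8):dx=+1,dy=-13->D; (5,6):dx=-2,dy=+2->D; (5,7):dx=-7,dy=-10->C
  (5,8):dx=+4,dy=-8->D; (6,7):dx=-5,dy=-12->C; (6,8):dx=+6,dy=-10->D; (7,8):dx=+11,dy=+2->C
Step 2: C = 19, D = 9, total pairs = 28.
Step 3: tau = (C - D)/(n(n-1)/2) = (19 - 9)/28 = 0.357143.
Step 4: Exact two-sided p-value (enumerate n! = 40320 permutations of y under H0): p = 0.275099.
Step 5: alpha = 0.1. fail to reject H0.

tau_b = 0.3571 (C=19, D=9), p = 0.275099, fail to reject H0.


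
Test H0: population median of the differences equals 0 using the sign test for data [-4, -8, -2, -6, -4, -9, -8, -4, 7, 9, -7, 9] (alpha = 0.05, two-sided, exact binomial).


Step 1: Discard zero differences. Original n = 12; n_eff = number of nonzero differences = 12.
Nonzero differences (with sign): -4, -8, -2, -6, -4, -9, -8, -4, +7, +9, -7, +9
Step 2: Count signs: positive = 3, negative = 9.
Step 3: Under H0: P(positive) = 0.5, so the number of positives S ~ Bin(12, 0.5).
Step 4: Two-sided exact p-value = sum of Bin(12,0.5) probabilities at or below the observed probability = 0.145996.
Step 5: alpha = 0.05. fail to reject H0.

n_eff = 12, pos = 3, neg = 9, p = 0.145996, fail to reject H0.


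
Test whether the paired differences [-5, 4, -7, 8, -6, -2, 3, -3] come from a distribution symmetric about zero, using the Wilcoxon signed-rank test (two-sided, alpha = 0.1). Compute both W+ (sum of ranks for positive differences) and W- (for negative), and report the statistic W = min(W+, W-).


Step 1: Drop any zero differences (none here) and take |d_i|.
|d| = [5, 4, 7, 8, 6, 2, 3, 3]
Step 2: Midrank |d_i| (ties get averaged ranks).
ranks: |5|->5, |4|->4, |7|->7, |8|->8, |6|->6, |2|->1, |3|->2.5, |3|->2.5
Step 3: Attach original signs; sum ranks with positive sign and with negative sign.
W+ = 4 + 8 + 2.5 = 14.5
W- = 5 + 7 + 6 + 1 + 2.5 = 21.5
(Check: W+ + W- = 36 should equal n(n+1)/2 = 36.)
Step 4: Test statistic W = min(W+, W-) = 14.5.
Step 5: Ties in |d|, so use the tie-corrected normal approximation.
        E[W] = n(n+1)/4 = 8*9/4 = 18.
        Tie groups: |d|=3 (t=2); sum(t^3 - t) = 6.
        Var[W] = n(n+1)(2n+1)/24 - sum(t^3-t)/48 = 1224/24 - 6/48 = 50.875.
        z = (W - E[W]) / sqrt(Var[W]) = (14.5 - 18) / 7.1327 = -0.4907.
        Two-sided p = 2*Phi(z) = 0.623639.
Step 6: alpha = 0.1. fail to reject H0.

W+ = 14.5, W- = 21.5, W = min = 14.5, p = 0.623639, fail to reject H0.


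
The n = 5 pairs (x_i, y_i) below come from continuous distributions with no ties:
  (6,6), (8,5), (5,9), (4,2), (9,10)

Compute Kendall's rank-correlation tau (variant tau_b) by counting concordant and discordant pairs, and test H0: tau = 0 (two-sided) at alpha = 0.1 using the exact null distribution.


Step 1: Enumerate the 10 unordered pairs (i,j) with i<j and classify each by sign(x_j-x_i) * sign(y_j-y_i).
  (1,2):dx=+2,dy=-1->D; (1,3):dx=-1,dy=+3->D; (1,4):dx=-2,dy=-4->C; (1,5):dx=+3,dy=+4->C
  (2,3):dx=-3,dy=+4->D; (2,4):dx=-4,dy=-3->C; (2,5):dx=+1,dy=+5->C; (3,4):dx=-1,dy=-7->C
  (3,5):dx=+4,dy=+1->C; (4,5):dx=+5,dy=+8->C
Step 2: C = 7, D = 3, total pairs = 10.
Step 3: tau = (C - D)/(n(n-1)/2) = (7 - 3)/10 = 0.400000.
Step 4: Exact two-sided p-value (enumerate n! = 120 permutations of y under H0): p = 0.483333.
Step 5: alpha = 0.1. fail to reject H0.

tau_b = 0.4000 (C=7, D=3), p = 0.483333, fail to reject H0.


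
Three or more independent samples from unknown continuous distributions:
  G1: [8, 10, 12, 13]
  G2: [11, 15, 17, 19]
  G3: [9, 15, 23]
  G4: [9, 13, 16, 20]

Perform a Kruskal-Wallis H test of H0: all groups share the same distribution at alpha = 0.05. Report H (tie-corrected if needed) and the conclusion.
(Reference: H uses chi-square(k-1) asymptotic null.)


Step 1: Combine all N = 15 observations and assign midranks.
sorted (value, group, rank): (8,G1,1), (9,G3,2.5), (9,G4,2.5), (10,G1,4), (11,G2,5), (12,G1,6), (13,G1,7.5), (13,G4,7.5), (15,G2,9.5), (15,G3,9.5), (16,G4,11), (17,G2,12), (19,G2,13), (20,G4,14), (23,G3,15)
Step 2: Sum ranks within each group.
R_1 = 18.5 (n_1 = 4)
R_2 = 39.5 (n_2 = 4)
R_3 = 27 (n_3 = 3)
R_4 = 35 (n_4 = 4)
Step 3: H = 12/(N(N+1)) * sum(R_i^2/n_i) - 3(N+1)
     = 12/(15*16) * (18.5^2/4 + 39.5^2/4 + 27^2/3 + 35^2/4) - 3*16
     = 0.050000 * 1024.88 - 48
     = 3.243750.
Step 4: Ties present; correction factor C = 1 - 18/(15^3 - 15) = 0.994643. Corrected H = 3.243750 / 0.994643 = 3.261221.
Step 5: Under H0, H ~ chi^2(3); p-value = 0.353077.
Step 6: alpha = 0.05. fail to reject H0.

H = 3.2612, df = 3, p = 0.353077, fail to reject H0.


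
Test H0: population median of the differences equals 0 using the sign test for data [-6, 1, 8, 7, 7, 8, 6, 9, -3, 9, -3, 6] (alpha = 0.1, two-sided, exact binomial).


Step 1: Discard zero differences. Original n = 12; n_eff = number of nonzero differences = 12.
Nonzero differences (with sign): -6, +1, +8, +7, +7, +8, +6, +9, -3, +9, -3, +6
Step 2: Count signs: positive = 9, negative = 3.
Step 3: Under H0: P(positive) = 0.5, so the number of positives S ~ Bin(12, 0.5).
Step 4: Two-sided exact p-value = sum of Bin(12,0.5) probabilities at or below the observed probability = 0.145996.
Step 5: alpha = 0.1. fail to reject H0.

n_eff = 12, pos = 9, neg = 3, p = 0.145996, fail to reject H0.


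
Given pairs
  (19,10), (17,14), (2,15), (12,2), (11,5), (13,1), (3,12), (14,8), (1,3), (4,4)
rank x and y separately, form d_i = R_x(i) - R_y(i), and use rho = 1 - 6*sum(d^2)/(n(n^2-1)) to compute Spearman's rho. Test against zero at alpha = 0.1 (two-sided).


Step 1: Rank x and y separately (midranks; no ties here).
rank(x): 19->10, 17->9, 2->2, 12->6, 11->5, 13->7, 3->3, 14->8, 1->1, 4->4
rank(y): 10->7, 14->9, 15->10, 2->2, 5->5, 1->1, 12->8, 8->6, 3->3, 4->4
Step 2: d_i = R_x(i) - R_y(i); compute d_i^2.
  (10-7)^2=9, (9-9)^2=0, (2-10)^2=64, (6-2)^2=16, (5-5)^2=0, (7-1)^2=36, (3-8)^2=25, (8-6)^2=4, (1-3)^2=4, (4-4)^2=0
sum(d^2) = 158.
Step 3: rho = 1 - 6*158 / (10*(10^2 - 1)) = 1 - 948/990 = 0.042424.
Step 4: Under H0, t = rho * sqrt((n-2)/(1-rho^2)) = 0.1201 ~ t(8).
Step 5: Two-sided p-value from the t-distribution with 8 df = 0.907364.
Step 6: alpha = 0.1. fail to reject H0.

rho = 0.0424, p = 0.907364, fail to reject H0 at alpha = 0.1.


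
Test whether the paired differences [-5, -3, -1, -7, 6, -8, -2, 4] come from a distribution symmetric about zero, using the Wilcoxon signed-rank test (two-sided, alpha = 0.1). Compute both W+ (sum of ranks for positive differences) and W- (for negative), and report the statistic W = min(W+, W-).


Step 1: Drop any zero differences (none here) and take |d_i|.
|d| = [5, 3, 1, 7, 6, 8, 2, 4]
Step 2: Midrank |d_i| (ties get averaged ranks).
ranks: |5|->5, |3|->3, |1|->1, |7|->7, |6|->6, |8|->8, |2|->2, |4|->4
Step 3: Attach original signs; sum ranks with positive sign and with negative sign.
W+ = 6 + 4 = 10
W- = 5 + 3 + 1 + 7 + 8 + 2 = 26
(Check: W+ + W- = 36 should equal n(n+1)/2 = 36.)
Step 4: Test statistic W = min(W+, W-) = 10.
Step 5: No ties, so the exact null distribution over the 2^8 = 256 sign assignments gives the two-sided p-value = 0.312500.
Step 6: alpha = 0.1. fail to reject H0.

W+ = 10, W- = 26, W = min = 10, p = 0.312500, fail to reject H0.


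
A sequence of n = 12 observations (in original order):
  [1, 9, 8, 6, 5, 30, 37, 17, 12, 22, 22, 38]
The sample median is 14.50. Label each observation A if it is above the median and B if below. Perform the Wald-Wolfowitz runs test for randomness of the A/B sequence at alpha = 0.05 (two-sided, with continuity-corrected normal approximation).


Step 1: Compute median = 14.50; label A = above, B = below.
Labels in order: BBBBBAAABAAA  (n_A = 6, n_B = 6)
Step 2: Count runs R = 4.
Step 3: Under H0 (random ordering), E[R] = 2*n_A*n_B/(n_A+n_B) + 1 = 2*6*6/12 + 1 = 7.0000.
        Var[R] = 2*n_A*n_B*(2*n_A*n_B - n_A - n_B) / ((n_A+n_B)^2 * (n_A+n_B-1)) = 4320/1584 = 2.7273.
        SD[R] = 1.6514.
Step 4: Continuity-corrected z = (R + 0.5 - E[R]) / SD[R] = (4 + 0.5 - 7.0000) / 1.6514 = -1.5138.
Step 5: Two-sided p-value via normal approximation = 2*(1 - Phi(|z|)) = 0.130070.
Step 6: alpha = 0.05. fail to reject H0.

R = 4, z = -1.5138, p = 0.130070, fail to reject H0.


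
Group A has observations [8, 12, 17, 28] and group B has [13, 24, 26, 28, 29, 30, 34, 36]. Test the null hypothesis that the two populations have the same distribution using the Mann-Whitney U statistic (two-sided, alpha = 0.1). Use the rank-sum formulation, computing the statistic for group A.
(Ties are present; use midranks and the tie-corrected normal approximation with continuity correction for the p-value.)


Step 1: Combine and sort all 12 observations; assign midranks.
sorted (value, group): (8,X), (12,X), (13,Y), (17,X), (24,Y), (26,Y), (28,X), (28,Y), (29,Y), (30,Y), (34,Y), (36,Y)
ranks: 8->1, 12->2, 13->3, 17->4, 24->5, 26->6, 28->7.5, 28->7.5, 29->9, 30->10, 34->11, 36->12
Step 2: Rank sum for X: R1 = 1 + 2 + 4 + 7.5 = 14.5.
Step 3: U_X = R1 - n1(n1+1)/2 = 14.5 - 4*5/2 = 14.5 - 10 = 4.5.
       U_Y = n1*n2 - U_X = 32 - 4.5 = 27.5.
Step 4: Ties are present, so use the tie-corrected normal approximation (with continuity correction) for the p-value.
Step 5: p-value = 0.061271; compare to alpha = 0.1. reject H0.

U_X = 4.5, p = 0.061271, reject H0 at alpha = 0.1.


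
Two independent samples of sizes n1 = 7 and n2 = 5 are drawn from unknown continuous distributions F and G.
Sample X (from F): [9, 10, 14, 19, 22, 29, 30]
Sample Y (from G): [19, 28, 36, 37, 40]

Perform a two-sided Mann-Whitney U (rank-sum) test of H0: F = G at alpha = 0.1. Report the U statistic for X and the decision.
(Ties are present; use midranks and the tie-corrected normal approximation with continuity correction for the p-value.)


Step 1: Combine and sort all 12 observations; assign midranks.
sorted (value, group): (9,X), (10,X), (14,X), (19,X), (19,Y), (22,X), (28,Y), (29,X), (30,X), (36,Y), (37,Y), (40,Y)
ranks: 9->1, 10->2, 14->3, 19->4.5, 19->4.5, 22->6, 28->7, 29->8, 30->9, 36->10, 37->11, 40->12
Step 2: Rank sum for X: R1 = 1 + 2 + 3 + 4.5 + 6 + 8 + 9 = 33.5.
Step 3: U_X = R1 - n1(n1+1)/2 = 33.5 - 7*8/2 = 33.5 - 28 = 5.5.
       U_Y = n1*n2 - U_X = 35 - 5.5 = 29.5.
Step 4: Ties are present, so use the tie-corrected normal approximation (with continuity correction) for the p-value.
Step 5: p-value = 0.061363; compare to alpha = 0.1. reject H0.

U_X = 5.5, p = 0.061363, reject H0 at alpha = 0.1.


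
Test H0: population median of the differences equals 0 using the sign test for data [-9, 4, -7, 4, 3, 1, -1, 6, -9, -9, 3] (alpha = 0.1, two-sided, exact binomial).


Step 1: Discard zero differences. Original n = 11; n_eff = number of nonzero differences = 11.
Nonzero differences (with sign): -9, +4, -7, +4, +3, +1, -1, +6, -9, -9, +3
Step 2: Count signs: positive = 6, negative = 5.
Step 3: Under H0: P(positive) = 0.5, so the number of positives S ~ Bin(11, 0.5).
Step 4: Two-sided exact p-value = sum of Bin(11,0.5) probabilities at or below the observed probability = 1.000000.
Step 5: alpha = 0.1. fail to reject H0.

n_eff = 11, pos = 6, neg = 5, p = 1.000000, fail to reject H0.


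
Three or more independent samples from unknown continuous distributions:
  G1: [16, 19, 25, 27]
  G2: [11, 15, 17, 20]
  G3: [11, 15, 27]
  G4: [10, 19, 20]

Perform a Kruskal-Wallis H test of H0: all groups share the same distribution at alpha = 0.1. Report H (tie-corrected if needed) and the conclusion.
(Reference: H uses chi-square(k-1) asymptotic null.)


Step 1: Combine all N = 14 observations and assign midranks.
sorted (value, group, rank): (10,G4,1), (11,G2,2.5), (11,G3,2.5), (15,G2,4.5), (15,G3,4.5), (16,G1,6), (17,G2,7), (19,G1,8.5), (19,G4,8.5), (20,G2,10.5), (20,G4,10.5), (25,G1,12), (27,G1,13.5), (27,G3,13.5)
Step 2: Sum ranks within each group.
R_1 = 40 (n_1 = 4)
R_2 = 24.5 (n_2 = 4)
R_3 = 20.5 (n_3 = 3)
R_4 = 20 (n_4 = 3)
Step 3: H = 12/(N(N+1)) * sum(R_i^2/n_i) - 3(N+1)
     = 12/(14*15) * (40^2/4 + 24.5^2/4 + 20.5^2/3 + 20^2/3) - 3*15
     = 0.057143 * 823.479 - 45
     = 2.055952.
Step 4: Ties present; correction factor C = 1 - 30/(14^3 - 14) = 0.989011. Corrected H = 2.055952 / 0.989011 = 2.078796.
Step 5: Under H0, H ~ chi^2(3); p-value = 0.556214.
Step 6: alpha = 0.1. fail to reject H0.

H = 2.0788, df = 3, p = 0.556214, fail to reject H0.


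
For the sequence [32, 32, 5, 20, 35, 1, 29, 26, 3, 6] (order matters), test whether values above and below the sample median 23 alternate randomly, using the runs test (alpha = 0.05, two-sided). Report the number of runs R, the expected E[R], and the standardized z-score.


Step 1: Compute median = 23; label A = above, B = below.
Labels in order: AABBABAABB  (n_A = 5, n_B = 5)
Step 2: Count runs R = 6.
Step 3: Under H0 (random ordering), E[R] = 2*n_A*n_B/(n_A+n_B) + 1 = 2*5*5/10 + 1 = 6.0000.
        Var[R] = 2*n_A*n_B*(2*n_A*n_B - n_A - n_B) / ((n_A+n_B)^2 * (n_A+n_B-1)) = 2000/900 = 2.2222.
        SD[R] = 1.4907.
Step 4: R = E[R], so z = 0 with no continuity correction.
Step 5: Two-sided p-value via normal approximation = 2*(1 - Phi(|z|)) = 1.000000.
Step 6: alpha = 0.05. fail to reject H0.

R = 6, z = 0.0000, p = 1.000000, fail to reject H0.


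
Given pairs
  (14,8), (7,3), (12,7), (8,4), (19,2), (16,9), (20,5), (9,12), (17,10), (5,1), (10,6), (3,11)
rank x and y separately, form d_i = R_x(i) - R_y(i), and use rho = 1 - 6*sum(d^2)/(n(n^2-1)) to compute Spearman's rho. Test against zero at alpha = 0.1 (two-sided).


Step 1: Rank x and y separately (midranks; no ties here).
rank(x): 14->8, 7->3, 12->7, 8->4, 19->11, 16->9, 20->12, 9->5, 17->10, 5->2, 10->6, 3->1
rank(y): 8->8, 3->3, 7->7, 4->4, 2->2, 9->9, 5->5, 12->12, 10->10, 1->1, 6->6, 11->11
Step 2: d_i = R_x(i) - R_y(i); compute d_i^2.
  (8-8)^2=0, (3-3)^2=0, (7-7)^2=0, (4-4)^2=0, (11-2)^2=81, (9-9)^2=0, (12-5)^2=49, (5-12)^2=49, (10-10)^2=0, (2-1)^2=1, (6-6)^2=0, (1-11)^2=100
sum(d^2) = 280.
Step 3: rho = 1 - 6*280 / (12*(12^2 - 1)) = 1 - 1680/1716 = 0.020979.
Step 4: Under H0, t = rho * sqrt((n-2)/(1-rho^2)) = 0.0664 ~ t(10).
Step 5: Two-sided p-value from the t-distribution with 10 df = 0.948402.
Step 6: alpha = 0.1. fail to reject H0.

rho = 0.0210, p = 0.948402, fail to reject H0 at alpha = 0.1.


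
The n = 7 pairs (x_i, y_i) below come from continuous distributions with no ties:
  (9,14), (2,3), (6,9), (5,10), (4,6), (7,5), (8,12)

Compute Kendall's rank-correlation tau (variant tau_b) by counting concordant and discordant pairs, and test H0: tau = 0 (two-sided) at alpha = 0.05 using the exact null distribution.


Step 1: Enumerate the 21 unordered pairs (i,j) with i<j and classify each by sign(x_j-x_i) * sign(y_j-y_i).
  (1,2):dx=-7,dy=-11->C; (1,3):dx=-3,dy=-5->C; (1,4):dx=-4,dy=-4->C; (1,5):dx=-5,dy=-8->C
  (1,6):dx=-2,dy=-9->C; (1,7):dx=-1,dy=-2->C; (2,3):dx=+4,dy=+6->C; (2,4):dx=+3,dy=+7->C
  (2,5):dx=+2,dy=+3->C; (2,6):dx=+5,dy=+2->C; (2,7):dx=+6,dy=+9->C; (3,4):dx=-1,dy=+1->D
  (3,5):dx=-2,dy=-3->C; (3,6):dx=+1,dy=-4->D; (3,7):dx=+2,dy=+3->C; (4,5):dx=-1,dy=-4->C
  (4,6):dx=+2,dy=-5->D; (4,7):dx=+3,dy=+2->C; (5,6):dx=+3,dy=-1->D; (5,7):dx=+4,dy=+6->C
  (6,7):dx=+1,dy=+7->C
Step 2: C = 17, D = 4, total pairs = 21.
Step 3: tau = (C - D)/(n(n-1)/2) = (17 - 4)/21 = 0.619048.
Step 4: Exact two-sided p-value (enumerate n! = 5040 permutations of y under H0): p = 0.069048.
Step 5: alpha = 0.05. fail to reject H0.

tau_b = 0.6190 (C=17, D=4), p = 0.069048, fail to reject H0.


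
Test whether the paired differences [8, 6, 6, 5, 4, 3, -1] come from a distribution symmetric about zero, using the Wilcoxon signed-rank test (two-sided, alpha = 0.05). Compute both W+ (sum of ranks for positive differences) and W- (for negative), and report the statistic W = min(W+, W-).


Step 1: Drop any zero differences (none here) and take |d_i|.
|d| = [8, 6, 6, 5, 4, 3, 1]
Step 2: Midrank |d_i| (ties get averaged ranks).
ranks: |8|->7, |6|->5.5, |6|->5.5, |5|->4, |4|->3, |3|->2, |1|->1
Step 3: Attach original signs; sum ranks with positive sign and with negative sign.
W+ = 7 + 5.5 + 5.5 + 4 + 3 + 2 = 27
W- = 1 = 1
(Check: W+ + W- = 28 should equal n(n+1)/2 = 28.)
Step 4: Test statistic W = min(W+, W-) = 1.
Step 5: Ties in |d|, so use the tie-corrected normal approximation.
        E[W] = n(n+1)/4 = 7*8/4 = 14.
        Tie groups: |d|=6 (t=2); sum(t^3 - t) = 6.
        Var[W] = n(n+1)(2n+1)/24 - sum(t^3-t)/48 = 840/24 - 6/48 = 34.875.
        z = (W - E[W]) / sqrt(Var[W]) = (1 - 14) / 5.9055 = -2.2013.
        Two-sided p = 2*Phi(z) = 0.027712.
Step 6: alpha = 0.05. reject H0.

W+ = 27, W- = 1, W = min = 1, p = 0.027712, reject H0.


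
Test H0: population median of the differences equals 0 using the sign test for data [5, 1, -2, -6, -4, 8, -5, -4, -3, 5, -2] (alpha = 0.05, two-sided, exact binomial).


Step 1: Discard zero differences. Original n = 11; n_eff = number of nonzero differences = 11.
Nonzero differences (with sign): +5, +1, -2, -6, -4, +8, -5, -4, -3, +5, -2
Step 2: Count signs: positive = 4, negative = 7.
Step 3: Under H0: P(positive) = 0.5, so the number of positives S ~ Bin(11, 0.5).
Step 4: Two-sided exact p-value = sum of Bin(11,0.5) probabilities at or below the observed probability = 0.548828.
Step 5: alpha = 0.05. fail to reject H0.

n_eff = 11, pos = 4, neg = 7, p = 0.548828, fail to reject H0.


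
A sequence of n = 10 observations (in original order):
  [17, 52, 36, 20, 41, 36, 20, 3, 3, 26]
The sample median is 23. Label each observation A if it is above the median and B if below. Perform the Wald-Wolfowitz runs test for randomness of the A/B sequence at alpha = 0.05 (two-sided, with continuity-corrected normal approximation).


Step 1: Compute median = 23; label A = above, B = below.
Labels in order: BAABAABBBA  (n_A = 5, n_B = 5)
Step 2: Count runs R = 6.
Step 3: Under H0 (random ordering), E[R] = 2*n_A*n_B/(n_A+n_B) + 1 = 2*5*5/10 + 1 = 6.0000.
        Var[R] = 2*n_A*n_B*(2*n_A*n_B - n_A - n_B) / ((n_A+n_B)^2 * (n_A+n_B-1)) = 2000/900 = 2.2222.
        SD[R] = 1.4907.
Step 4: R = E[R], so z = 0 with no continuity correction.
Step 5: Two-sided p-value via normal approximation = 2*(1 - Phi(|z|)) = 1.000000.
Step 6: alpha = 0.05. fail to reject H0.

R = 6, z = 0.0000, p = 1.000000, fail to reject H0.


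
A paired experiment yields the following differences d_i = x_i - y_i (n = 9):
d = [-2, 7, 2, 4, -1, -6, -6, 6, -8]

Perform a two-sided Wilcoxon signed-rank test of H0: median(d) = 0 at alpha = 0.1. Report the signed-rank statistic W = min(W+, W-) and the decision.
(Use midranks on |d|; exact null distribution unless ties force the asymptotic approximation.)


Step 1: Drop any zero differences (none here) and take |d_i|.
|d| = [2, 7, 2, 4, 1, 6, 6, 6, 8]
Step 2: Midrank |d_i| (ties get averaged ranks).
ranks: |2|->2.5, |7|->8, |2|->2.5, |4|->4, |1|->1, |6|->6, |6|->6, |6|->6, |8|->9
Step 3: Attach original signs; sum ranks with positive sign and with negative sign.
W+ = 8 + 2.5 + 4 + 6 = 20.5
W- = 2.5 + 1 + 6 + 6 + 9 = 24.5
(Check: W+ + W- = 45 should equal n(n+1)/2 = 45.)
Step 4: Test statistic W = min(W+, W-) = 20.5.
Step 5: Ties in |d|, so use the tie-corrected normal approximation.
        E[W] = n(n+1)/4 = 9*10/4 = 22.5.
        Tie groups: |d|=2 (t=2), |d|=6 (t=3); sum(t^3 - t) = 30.
        Var[W] = n(n+1)(2n+1)/24 - sum(t^3-t)/48 = 1710/24 - 30/48 = 70.625.
        z = (W - E[W]) / sqrt(Var[W]) = (20.5 - 22.5) / 8.4039 = -0.2380.
        Two-sided p = 2*Phi(z) = 0.811892.
Step 6: alpha = 0.1. fail to reject H0.

W+ = 20.5, W- = 24.5, W = min = 20.5, p = 0.811892, fail to reject H0.


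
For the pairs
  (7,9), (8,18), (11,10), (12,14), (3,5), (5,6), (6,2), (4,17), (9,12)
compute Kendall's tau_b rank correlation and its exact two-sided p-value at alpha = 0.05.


Step 1: Enumerate the 36 unordered pairs (i,j) with i<j and classify each by sign(x_j-x_i) * sign(y_j-y_i).
  (1,2):dx=+1,dy=+9->C; (1,3):dx=+4,dy=+1->C; (1,4):dx=+5,dy=+5->C; (1,5):dx=-4,dy=-4->C
  (1,6):dx=-2,dy=-3->C; (1,7):dx=-1,dy=-7->C; (1,8):dx=-3,dy=+8->D; (1,9):dx=+2,dy=+3->C
  (2,3):dx=+3,dy=-8->D; (2,4):dx=+4,dy=-4->D; (2,5):dx=-5,dy=-13->C; (2,6):dx=-3,dy=-12->C
  (2,7):dx=-2,dy=-16->C; (2,8):dx=-4,dy=-1->C; (2,9):dx=+1,dy=-6->D; (3,4):dx=+1,dy=+4->C
  (3,5):dx=-8,dy=-5->C; (3,6):dx=-6,dy=-4->C; (3,7):dx=-5,dy=-8->C; (3,8):dx=-7,dy=+7->D
  (3,9):dx=-2,dy=+2->D; (4,5):dx=-9,dy=-9->C; (4,6):dx=-7,dy=-8->C; (4,7):dx=-6,dy=-12->C
  (4,8):dx=-8,dy=+3->D; (4,9):dx=-3,dy=-2->C; (5,6):dx=+2,dy=+1->C; (5,7):dx=+3,dy=-3->D
  (5,8):dx=+1,dy=+12->C; (5,9):dx=+6,dy=+7->C; (6,7):dx=+1,dy=-4->D; (6,8):dx=-1,dy=+11->D
  (6,9):dx=+4,dy=+6->C; (7,8):dx=-2,dy=+15->D; (7,9):dx=+3,dy=+10->C; (8,9):dx=+5,dy=-5->D
Step 2: C = 24, D = 12, total pairs = 36.
Step 3: tau = (C - D)/(n(n-1)/2) = (24 - 12)/36 = 0.333333.
Step 4: Exact two-sided p-value (enumerate n! = 362880 permutations of y under H0): p = 0.259518.
Step 5: alpha = 0.05. fail to reject H0.

tau_b = 0.3333 (C=24, D=12), p = 0.259518, fail to reject H0.


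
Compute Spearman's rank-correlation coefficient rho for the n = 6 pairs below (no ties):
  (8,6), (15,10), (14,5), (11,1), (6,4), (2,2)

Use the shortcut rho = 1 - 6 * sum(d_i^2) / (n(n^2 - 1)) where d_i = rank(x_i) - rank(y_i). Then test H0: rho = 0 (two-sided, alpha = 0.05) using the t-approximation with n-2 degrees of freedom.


Step 1: Rank x and y separately (midranks; no ties here).
rank(x): 8->3, 15->6, 14->5, 11->4, 6->2, 2->1
rank(y): 6->5, 10->6, 5->4, 1->1, 4->3, 2->2
Step 2: d_i = R_x(i) - R_y(i); compute d_i^2.
  (3-5)^2=4, (6-6)^2=0, (5-4)^2=1, (4-1)^2=9, (2-3)^2=1, (1-2)^2=1
sum(d^2) = 16.
Step 3: rho = 1 - 6*16 / (6*(6^2 - 1)) = 1 - 96/210 = 0.542857.
Step 4: Under H0, t = rho * sqrt((n-2)/(1-rho^2)) = 1.2928 ~ t(4).
Step 5: Two-sided p-value from the t-distribution with 4 df = 0.265703.
Step 6: alpha = 0.05. fail to reject H0.

rho = 0.5429, p = 0.265703, fail to reject H0 at alpha = 0.05.


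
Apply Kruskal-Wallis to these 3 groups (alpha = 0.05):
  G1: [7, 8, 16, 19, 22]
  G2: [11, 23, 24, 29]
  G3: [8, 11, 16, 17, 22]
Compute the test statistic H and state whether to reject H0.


Step 1: Combine all N = 14 observations and assign midranks.
sorted (value, group, rank): (7,G1,1), (8,G1,2.5), (8,G3,2.5), (11,G2,4.5), (11,G3,4.5), (16,G1,6.5), (16,G3,6.5), (17,G3,8), (19,G1,9), (22,G1,10.5), (22,G3,10.5), (23,G2,12), (24,G2,13), (29,G2,14)
Step 2: Sum ranks within each group.
R_1 = 29.5 (n_1 = 5)
R_2 = 43.5 (n_2 = 4)
R_3 = 32 (n_3 = 5)
Step 3: H = 12/(N(N+1)) * sum(R_i^2/n_i) - 3(N+1)
     = 12/(14*15) * (29.5^2/5 + 43.5^2/4 + 32^2/5) - 3*15
     = 0.057143 * 851.913 - 45
     = 3.680714.
Step 4: Ties present; correction factor C = 1 - 24/(14^3 - 14) = 0.991209. Corrected H = 3.680714 / 0.991209 = 3.713359.
Step 5: Under H0, H ~ chi^2(2); p-value = 0.156190.
Step 6: alpha = 0.05. fail to reject H0.

H = 3.7134, df = 2, p = 0.156190, fail to reject H0.


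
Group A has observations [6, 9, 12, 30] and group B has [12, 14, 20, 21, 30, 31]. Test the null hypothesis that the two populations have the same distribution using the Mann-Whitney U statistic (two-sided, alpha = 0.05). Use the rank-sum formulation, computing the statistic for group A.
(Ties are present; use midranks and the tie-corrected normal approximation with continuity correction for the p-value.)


Step 1: Combine and sort all 10 observations; assign midranks.
sorted (value, group): (6,X), (9,X), (12,X), (12,Y), (14,Y), (20,Y), (21,Y), (30,X), (30,Y), (31,Y)
ranks: 6->1, 9->2, 12->3.5, 12->3.5, 14->5, 20->6, 21->7, 30->8.5, 30->8.5, 31->10
Step 2: Rank sum for X: R1 = 1 + 2 + 3.5 + 8.5 = 15.
Step 3: U_X = R1 - n1(n1+1)/2 = 15 - 4*5/2 = 15 - 10 = 5.
       U_Y = n1*n2 - U_X = 24 - 5 = 19.
Step 4: Ties are present, so use the tie-corrected normal approximation (with continuity correction) for the p-value.
Step 5: p-value = 0.163233; compare to alpha = 0.05. fail to reject H0.

U_X = 5, p = 0.163233, fail to reject H0 at alpha = 0.05.


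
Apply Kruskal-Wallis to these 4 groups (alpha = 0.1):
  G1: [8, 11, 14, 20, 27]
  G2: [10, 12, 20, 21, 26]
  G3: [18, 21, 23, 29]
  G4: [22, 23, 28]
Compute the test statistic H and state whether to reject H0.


Step 1: Combine all N = 17 observations and assign midranks.
sorted (value, group, rank): (8,G1,1), (10,G2,2), (11,G1,3), (12,G2,4), (14,G1,5), (18,G3,6), (20,G1,7.5), (20,G2,7.5), (21,G2,9.5), (21,G3,9.5), (22,G4,11), (23,G3,12.5), (23,G4,12.5), (26,G2,14), (27,G1,15), (28,G4,16), (29,G3,17)
Step 2: Sum ranks within each group.
R_1 = 31.5 (n_1 = 5)
R_2 = 37 (n_2 = 5)
R_3 = 45 (n_3 = 4)
R_4 = 39.5 (n_4 = 3)
Step 3: H = 12/(N(N+1)) * sum(R_i^2/n_i) - 3(N+1)
     = 12/(17*18) * (31.5^2/5 + 37^2/5 + 45^2/4 + 39.5^2/3) - 3*18
     = 0.039216 * 1498.58 - 54
     = 4.767974.
Step 4: Ties present; correction factor C = 1 - 18/(17^3 - 17) = 0.996324. Corrected H = 4.767974 / 0.996324 = 4.785568.
Step 5: Under H0, H ~ chi^2(3); p-value = 0.188189.
Step 6: alpha = 0.1. fail to reject H0.

H = 4.7856, df = 3, p = 0.188189, fail to reject H0.


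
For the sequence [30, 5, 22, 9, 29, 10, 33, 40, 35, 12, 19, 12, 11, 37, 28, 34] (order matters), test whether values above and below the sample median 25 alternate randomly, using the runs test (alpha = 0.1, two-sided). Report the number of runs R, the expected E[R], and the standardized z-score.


Step 1: Compute median = 25; label A = above, B = below.
Labels in order: ABBBABAAABBBBAAA  (n_A = 8, n_B = 8)
Step 2: Count runs R = 7.
Step 3: Under H0 (random ordering), E[R] = 2*n_A*n_B/(n_A+n_B) + 1 = 2*8*8/16 + 1 = 9.0000.
        Var[R] = 2*n_A*n_B*(2*n_A*n_B - n_A - n_B) / ((n_A+n_B)^2 * (n_A+n_B-1)) = 14336/3840 = 3.7333.
        SD[R] = 1.9322.
Step 4: Continuity-corrected z = (R + 0.5 - E[R]) / SD[R] = (7 + 0.5 - 9.0000) / 1.9322 = -0.7763.
Step 5: Two-sided p-value via normal approximation = 2*(1 - Phi(|z|)) = 0.437558.
Step 6: alpha = 0.1. fail to reject H0.

R = 7, z = -0.7763, p = 0.437558, fail to reject H0.


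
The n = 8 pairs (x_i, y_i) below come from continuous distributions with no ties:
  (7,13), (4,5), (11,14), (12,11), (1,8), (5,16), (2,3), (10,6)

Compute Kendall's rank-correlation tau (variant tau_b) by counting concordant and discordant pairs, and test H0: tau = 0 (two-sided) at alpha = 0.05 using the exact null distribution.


Step 1: Enumerate the 28 unordered pairs (i,j) with i<j and classify each by sign(x_j-x_i) * sign(y_j-y_i).
  (1,2):dx=-3,dy=-8->C; (1,3):dx=+4,dy=+1->C; (1,4):dx=+5,dy=-2->D; (1,5):dx=-6,dy=-5->C
  (1,6):dx=-2,dy=+3->D; (1,7):dx=-5,dy=-10->C; (1,8):dx=+3,dy=-7->D; (2,3):dx=+7,dy=+9->C
  (2,4):dx=+8,dy=+6->C; (2,5):dx=-3,dy=+3->D; (2,6):dx=+1,dy=+11->C; (2,7):dx=-2,dy=-2->C
  (2,8):dx=+6,dy=+1->C; (3,4):dx=+1,dy=-3->D; (3,5):dx=-10,dy=-6->C; (3,6):dx=-6,dy=+2->D
  (3,7):dx=-9,dy=-11->C; (3,8):dx=-1,dy=-8->C; (4,5):dx=-11,dy=-3->C; (4,6):dx=-7,dy=+5->D
  (4,7):dx=-10,dy=-8->C; (4,8):dx=-2,dy=-5->C; (5,6):dx=+4,dy=+8->C; (5,7):dx=+1,dy=-5->D
  (5,8):dx=+9,dy=-2->D; (6,7):dx=-3,dy=-13->C; (6,8):dx=+5,dy=-10->D; (7,8):dx=+8,dy=+3->C
Step 2: C = 18, D = 10, total pairs = 28.
Step 3: tau = (C - D)/(n(n-1)/2) = (18 - 10)/28 = 0.285714.
Step 4: Exact two-sided p-value (enumerate n! = 40320 permutations of y under H0): p = 0.398760.
Step 5: alpha = 0.05. fail to reject H0.

tau_b = 0.2857 (C=18, D=10), p = 0.398760, fail to reject H0.


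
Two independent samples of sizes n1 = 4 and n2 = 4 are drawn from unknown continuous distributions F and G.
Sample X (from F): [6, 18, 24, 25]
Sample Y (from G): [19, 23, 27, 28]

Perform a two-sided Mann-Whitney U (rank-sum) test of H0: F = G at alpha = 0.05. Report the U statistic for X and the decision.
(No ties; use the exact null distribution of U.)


Step 1: Combine and sort all 8 observations; assign midranks.
sorted (value, group): (6,X), (18,X), (19,Y), (23,Y), (24,X), (25,X), (27,Y), (28,Y)
ranks: 6->1, 18->2, 19->3, 23->4, 24->5, 25->6, 27->7, 28->8
Step 2: Rank sum for X: R1 = 1 + 2 + 5 + 6 = 14.
Step 3: U_X = R1 - n1(n1+1)/2 = 14 - 4*5/2 = 14 - 10 = 4.
       U_Y = n1*n2 - U_X = 16 - 4 = 12.
Step 4: No ties, so the exact null distribution of U (based on enumerating the C(8,4) = 70 equally likely rank assignments) gives the two-sided p-value.
Step 5: p-value = 0.342857; compare to alpha = 0.05. fail to reject H0.

U_X = 4, p = 0.342857, fail to reject H0 at alpha = 0.05.


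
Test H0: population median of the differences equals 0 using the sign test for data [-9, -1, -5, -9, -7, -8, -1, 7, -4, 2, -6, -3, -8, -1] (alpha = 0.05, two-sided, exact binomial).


Step 1: Discard zero differences. Original n = 14; n_eff = number of nonzero differences = 14.
Nonzero differences (with sign): -9, -1, -5, -9, -7, -8, -1, +7, -4, +2, -6, -3, -8, -1
Step 2: Count signs: positive = 2, negative = 12.
Step 3: Under H0: P(positive) = 0.5, so the number of positives S ~ Bin(14, 0.5).
Step 4: Two-sided exact p-value = sum of Bin(14,0.5) probabilities at or below the observed probability = 0.012939.
Step 5: alpha = 0.05. reject H0.

n_eff = 14, pos = 2, neg = 12, p = 0.012939, reject H0.


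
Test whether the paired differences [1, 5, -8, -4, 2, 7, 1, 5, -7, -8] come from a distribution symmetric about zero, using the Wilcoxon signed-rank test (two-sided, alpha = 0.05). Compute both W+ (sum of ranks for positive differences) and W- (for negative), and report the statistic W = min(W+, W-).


Step 1: Drop any zero differences (none here) and take |d_i|.
|d| = [1, 5, 8, 4, 2, 7, 1, 5, 7, 8]
Step 2: Midrank |d_i| (ties get averaged ranks).
ranks: |1|->1.5, |5|->5.5, |8|->9.5, |4|->4, |2|->3, |7|->7.5, |1|->1.5, |5|->5.5, |7|->7.5, |8|->9.5
Step 3: Attach original signs; sum ranks with positive sign and with negative sign.
W+ = 1.5 + 5.5 + 3 + 7.5 + 1.5 + 5.5 = 24.5
W- = 9.5 + 4 + 7.5 + 9.5 = 30.5
(Check: W+ + W- = 55 should equal n(n+1)/2 = 55.)
Step 4: Test statistic W = min(W+, W-) = 24.5.
Step 5: Ties in |d|, so use the tie-corrected normal approximation.
        E[W] = n(n+1)/4 = 10*11/4 = 27.5.
        Tie groups: |d|=1 (t=2), |d|=5 (t=2), |d|=7 (t=2), |d|=8 (t=2); sum(t^3 - t) = 24.
        Var[W] = n(n+1)(2n+1)/24 - sum(t^3-t)/48 = 2310/24 - 24/48 = 95.75.
        z = (W - E[W]) / sqrt(Var[W]) = (24.5 - 27.5) / 9.7852 = -0.3066.
        Two-sided p = 2*Phi(z) = 0.759159.
Step 6: alpha = 0.05. fail to reject H0.

W+ = 24.5, W- = 30.5, W = min = 24.5, p = 0.759159, fail to reject H0.


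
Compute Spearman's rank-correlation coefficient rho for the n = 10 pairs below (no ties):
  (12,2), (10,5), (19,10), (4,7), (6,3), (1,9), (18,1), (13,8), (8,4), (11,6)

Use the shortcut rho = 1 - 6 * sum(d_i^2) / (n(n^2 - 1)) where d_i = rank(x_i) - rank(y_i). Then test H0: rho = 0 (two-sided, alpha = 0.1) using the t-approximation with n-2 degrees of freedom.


Step 1: Rank x and y separately (midranks; no ties here).
rank(x): 12->7, 10->5, 19->10, 4->2, 6->3, 1->1, 18->9, 13->8, 8->4, 11->6
rank(y): 2->2, 5->5, 10->10, 7->7, 3->3, 9->9, 1->1, 8->8, 4->4, 6->6
Step 2: d_i = R_x(i) - R_y(i); compute d_i^2.
  (7-2)^2=25, (5-5)^2=0, (10-10)^2=0, (2-7)^2=25, (3-3)^2=0, (1-9)^2=64, (9-1)^2=64, (8-8)^2=0, (4-4)^2=0, (6-6)^2=0
sum(d^2) = 178.
Step 3: rho = 1 - 6*178 / (10*(10^2 - 1)) = 1 - 1068/990 = -0.078788.
Step 4: Under H0, t = rho * sqrt((n-2)/(1-rho^2)) = -0.2235 ~ t(8).
Step 5: Two-sided p-value from the t-distribution with 8 df = 0.828717.
Step 6: alpha = 0.1. fail to reject H0.

rho = -0.0788, p = 0.828717, fail to reject H0 at alpha = 0.1.


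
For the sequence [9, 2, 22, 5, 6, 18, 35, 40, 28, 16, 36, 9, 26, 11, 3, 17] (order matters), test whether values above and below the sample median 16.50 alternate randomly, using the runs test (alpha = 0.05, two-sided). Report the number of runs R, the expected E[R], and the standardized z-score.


Step 1: Compute median = 16.50; label A = above, B = below.
Labels in order: BBABBAAAABABABBA  (n_A = 8, n_B = 8)
Step 2: Count runs R = 10.
Step 3: Under H0 (random ordering), E[R] = 2*n_A*n_B/(n_A+n_B) + 1 = 2*8*8/16 + 1 = 9.0000.
        Var[R] = 2*n_A*n_B*(2*n_A*n_B - n_A - n_B) / ((n_A+n_B)^2 * (n_A+n_B-1)) = 14336/3840 = 3.7333.
        SD[R] = 1.9322.
Step 4: Continuity-corrected z = (R - 0.5 - E[R]) / SD[R] = (10 - 0.5 - 9.0000) / 1.9322 = 0.2588.
Step 5: Two-sided p-value via normal approximation = 2*(1 - Phi(|z|)) = 0.795809.
Step 6: alpha = 0.05. fail to reject H0.

R = 10, z = 0.2588, p = 0.795809, fail to reject H0.


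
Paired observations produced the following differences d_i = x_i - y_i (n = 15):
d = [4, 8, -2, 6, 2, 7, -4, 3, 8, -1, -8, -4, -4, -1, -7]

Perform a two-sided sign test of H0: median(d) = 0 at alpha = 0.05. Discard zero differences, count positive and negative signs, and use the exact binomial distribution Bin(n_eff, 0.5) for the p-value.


Step 1: Discard zero differences. Original n = 15; n_eff = number of nonzero differences = 15.
Nonzero differences (with sign): +4, +8, -2, +6, +2, +7, -4, +3, +8, -1, -8, -4, -4, -1, -7
Step 2: Count signs: positive = 7, negative = 8.
Step 3: Under H0: P(positive) = 0.5, so the number of positives S ~ Bin(15, 0.5).
Step 4: Two-sided exact p-value = sum of Bin(15,0.5) probabilities at or below the observed probability = 1.000000.
Step 5: alpha = 0.05. fail to reject H0.

n_eff = 15, pos = 7, neg = 8, p = 1.000000, fail to reject H0.


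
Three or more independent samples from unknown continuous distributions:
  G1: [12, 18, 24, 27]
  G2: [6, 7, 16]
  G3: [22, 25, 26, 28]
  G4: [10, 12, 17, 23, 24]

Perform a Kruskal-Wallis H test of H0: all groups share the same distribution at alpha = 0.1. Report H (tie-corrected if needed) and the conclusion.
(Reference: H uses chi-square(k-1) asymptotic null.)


Step 1: Combine all N = 16 observations and assign midranks.
sorted (value, group, rank): (6,G2,1), (7,G2,2), (10,G4,3), (12,G1,4.5), (12,G4,4.5), (16,G2,6), (17,G4,7), (18,G1,8), (22,G3,9), (23,G4,10), (24,G1,11.5), (24,G4,11.5), (25,G3,13), (26,G3,14), (27,G1,15), (28,G3,16)
Step 2: Sum ranks within each group.
R_1 = 39 (n_1 = 4)
R_2 = 9 (n_2 = 3)
R_3 = 52 (n_3 = 4)
R_4 = 36 (n_4 = 5)
Step 3: H = 12/(N(N+1)) * sum(R_i^2/n_i) - 3(N+1)
     = 12/(16*17) * (39^2/4 + 9^2/3 + 52^2/4 + 36^2/5) - 3*17
     = 0.044118 * 1342.45 - 51
     = 8.225735.
Step 4: Ties present; correction factor C = 1 - 12/(16^3 - 16) = 0.997059. Corrected H = 8.225735 / 0.997059 = 8.250000.
Step 5: Under H0, H ~ chi^2(3); p-value = 0.041118.
Step 6: alpha = 0.1. reject H0.

H = 8.2500, df = 3, p = 0.041118, reject H0.
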